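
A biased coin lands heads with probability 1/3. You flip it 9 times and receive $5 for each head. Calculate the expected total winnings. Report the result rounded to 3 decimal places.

E[#heads] = 9·1/3 = 3 (linearity over flips).
E[winnings] = 5·3 = 15.
≈ 15.000

$15.000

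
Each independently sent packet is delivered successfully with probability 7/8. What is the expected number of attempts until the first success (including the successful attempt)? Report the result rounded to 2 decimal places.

1.14

For a geometric distribution, E[trials] = 1/p = 1/(7/8) = 8/7.
≈ 1.14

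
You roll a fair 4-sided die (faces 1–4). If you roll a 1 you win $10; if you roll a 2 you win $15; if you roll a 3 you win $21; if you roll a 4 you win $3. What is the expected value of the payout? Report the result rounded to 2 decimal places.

E[payout] = (1/4)·3 + (1/4)·10 + (1/4)·15 + (1/4)·21 = 49/4
≈ $12.25

$12.25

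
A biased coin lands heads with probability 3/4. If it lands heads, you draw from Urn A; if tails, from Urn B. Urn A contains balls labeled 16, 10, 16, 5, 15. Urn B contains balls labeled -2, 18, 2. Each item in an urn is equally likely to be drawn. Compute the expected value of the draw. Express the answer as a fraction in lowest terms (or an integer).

E[X | Urn A] = (16 + 10 + 16 + 5 + 15)/5 = 62/5
E[X | Urn B] = (-2 + 18 + 2)/3 = 6
E[X] = (3/4)·62/5 + (1/4)·6 = 54/5

54/5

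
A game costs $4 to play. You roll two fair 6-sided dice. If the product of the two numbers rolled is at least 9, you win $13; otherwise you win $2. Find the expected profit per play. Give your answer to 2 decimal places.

$4.11

E[payout] = (4/9)·2 + (5/9)·13 = 73/9
Expected profit = 73/9 − 4 = 37/9 ≈ $4.11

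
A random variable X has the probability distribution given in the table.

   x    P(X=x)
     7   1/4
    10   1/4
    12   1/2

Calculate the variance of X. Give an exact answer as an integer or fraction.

67/16

E[X] = (1/4)·7 + (1/4)·10 + (1/2)·12 = 41/4
E[X²] = (1/4)·49 + (1/4)·100 + (1/2)·144 = 437/4
Var(X) = 437/4 − (41/4)² = 67/16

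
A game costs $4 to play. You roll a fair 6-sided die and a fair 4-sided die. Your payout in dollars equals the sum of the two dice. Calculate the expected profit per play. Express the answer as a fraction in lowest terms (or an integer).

Distribution of the sum of the two dice: 2 w.p. 1/24, 3 w.p. 1/12, 4 w.p. 1/8, 5 w.p. 1/6, 6 w.p. 1/6, 7 w.p. 1/6, …
E[payout] = (1/24)·2 + (1/12)·3 + (1/8)·4 + (1/6)·5 + (1/6)·6 + (1/6)·7 + (1/8)·8 + (1/12)·9 + (1/24)·10 = 6
Expected profit = 6 − 4 = 2

$2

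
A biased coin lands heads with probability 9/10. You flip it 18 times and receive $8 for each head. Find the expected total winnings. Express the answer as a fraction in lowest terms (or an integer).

E[#heads] = 18·9/10 = 81/5 (linearity over flips).
E[winnings] = 8·81/5 = 648/5.

648/5 dollars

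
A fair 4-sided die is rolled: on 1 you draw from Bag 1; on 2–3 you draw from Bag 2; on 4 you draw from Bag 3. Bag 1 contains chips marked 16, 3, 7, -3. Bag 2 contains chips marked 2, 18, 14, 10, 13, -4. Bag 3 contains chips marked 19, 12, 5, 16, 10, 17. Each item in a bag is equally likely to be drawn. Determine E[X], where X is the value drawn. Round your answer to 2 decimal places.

E[X | Bag 1] = (16 + 3 + 7 − 3)/4 = 23/4
E[X | Bag 2] = (2 + 18 + 14 + 10 + 13 − 4)/6 = 53/6
E[X | Bag 3] = (19 + 12 + 5 + 16 + 10 + 17)/6 = 79/6
E[X] = (1/4)·23/4 + (1/2)·53/6 + (1/4)·79/6 = 439/48 ≈ 9.15

9.15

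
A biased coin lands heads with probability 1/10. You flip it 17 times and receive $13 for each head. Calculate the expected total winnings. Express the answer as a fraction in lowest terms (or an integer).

221/10 dollars

E[#heads] = 17·1/10 = 17/10 (linearity over flips).
E[winnings] = 13·17/10 = 221/10.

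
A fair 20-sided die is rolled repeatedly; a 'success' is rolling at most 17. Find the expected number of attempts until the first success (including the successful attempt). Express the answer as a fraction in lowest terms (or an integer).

20/17

For a geometric distribution, E[trials] = 1/p = 1/(17/20) = 20/17.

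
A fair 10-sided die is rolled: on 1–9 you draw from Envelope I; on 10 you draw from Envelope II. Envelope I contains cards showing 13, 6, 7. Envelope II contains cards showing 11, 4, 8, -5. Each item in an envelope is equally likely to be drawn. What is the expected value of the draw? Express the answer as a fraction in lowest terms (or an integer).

E[X | Envelope I] = (13 + 6 + 7)/3 = 26/3
E[X | Envelope II] = (11 + 4 + 8 − 5)/4 = 9/2
E[X] = (9/10)·26/3 + (1/10)·9/2 = 33/4

33/4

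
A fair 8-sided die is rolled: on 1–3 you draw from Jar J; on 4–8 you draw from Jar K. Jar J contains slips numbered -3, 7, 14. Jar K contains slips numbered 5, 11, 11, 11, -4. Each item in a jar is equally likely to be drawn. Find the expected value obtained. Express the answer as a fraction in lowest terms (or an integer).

13/2

E[X | Jar J] = (-3 + 7 + 14)/3 = 6
E[X | Jar K] = (5 + 11 + 11 + 11 − 4)/5 = 34/5
E[X] = (3/8)·6 + (5/8)·34/5 = 13/2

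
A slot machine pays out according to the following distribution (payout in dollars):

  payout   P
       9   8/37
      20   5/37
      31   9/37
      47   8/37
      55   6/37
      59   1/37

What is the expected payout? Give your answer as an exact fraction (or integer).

1216/37 dollars

E[X] = (8/37)·9 + (5/37)·20 + (9/37)·31 + (8/37)·47 + (6/37)·55 + (1/37)·59
     = 1216/37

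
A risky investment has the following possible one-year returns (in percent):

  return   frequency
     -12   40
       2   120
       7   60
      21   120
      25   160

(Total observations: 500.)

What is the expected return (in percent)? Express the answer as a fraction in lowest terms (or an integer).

Total = 500, so P(return=-12) = 40/500, etc.
E[X] = (2/25)·(-12) + (6/25)·2 + (3/25)·7 + (6/25)·21 + (8/25)·25
     = 67/5

67/5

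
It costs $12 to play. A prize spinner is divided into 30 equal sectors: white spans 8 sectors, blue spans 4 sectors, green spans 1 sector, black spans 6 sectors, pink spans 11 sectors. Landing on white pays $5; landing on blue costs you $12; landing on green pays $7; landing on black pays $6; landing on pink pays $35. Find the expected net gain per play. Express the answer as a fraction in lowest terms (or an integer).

E[payout] = (8/30)·5 + (4/30)·(-12) + (1/30)·7 + (6/30)·6 + (11/30)·35 = 14
Expected profit = 14 − 12 = 2

$2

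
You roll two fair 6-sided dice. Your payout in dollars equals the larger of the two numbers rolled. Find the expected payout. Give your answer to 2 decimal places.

Distribution of the larger of the two numbers rolled: 1 w.p. 1/36, 2 w.p. 1/12, 3 w.p. 5/36, 4 w.p. 7/36, 5 w.p. 1/4, 6 w.p. 11/36
E[payout] = (1/36)·1 + (1/12)·2 + (5/36)·3 + (7/36)·4 + (1/4)·5 + (11/36)·6 = 161/36
≈ $4.47

$4.47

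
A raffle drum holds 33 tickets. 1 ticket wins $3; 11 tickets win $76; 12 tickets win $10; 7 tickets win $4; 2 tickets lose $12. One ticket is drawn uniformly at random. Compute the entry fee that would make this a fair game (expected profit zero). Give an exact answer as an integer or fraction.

E[payout] = (1/33)·3 + (11/33)·76 + (12/33)·10 + (7/33)·4 + (2/33)·(-12) = 321/11
Fair fee = E[payout] = 321/11

321/11 dollars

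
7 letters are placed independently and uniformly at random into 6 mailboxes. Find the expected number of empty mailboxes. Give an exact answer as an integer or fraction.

Let Xⱼ=1 if mailbox j is empty. P(Xⱼ=1) = ((6-1)/6)^7 = 78125/279936.
By linearity, E[#empty] = 6·78125/279936 = 78125/46656.

78125/46656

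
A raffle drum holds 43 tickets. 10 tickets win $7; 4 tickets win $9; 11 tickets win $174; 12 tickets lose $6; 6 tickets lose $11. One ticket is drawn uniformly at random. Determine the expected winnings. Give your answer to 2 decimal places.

E[payout] = (10/43)·7 + (4/43)·9 + (11/43)·174 + (12/43)·(-6) + (6/43)·(-11) = 1882/43
≈ $43.77

$43.77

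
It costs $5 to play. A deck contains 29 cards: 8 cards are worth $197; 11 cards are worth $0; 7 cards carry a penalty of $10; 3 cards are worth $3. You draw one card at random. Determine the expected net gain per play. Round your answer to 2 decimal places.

$47.24

E[payout] = (8/29)·197 + (11/29)·0 + (7/29)·(-10) + (3/29)·3 = 1515/29
Expected profit = 1515/29 − 5 = 1370/29 ≈ $47.24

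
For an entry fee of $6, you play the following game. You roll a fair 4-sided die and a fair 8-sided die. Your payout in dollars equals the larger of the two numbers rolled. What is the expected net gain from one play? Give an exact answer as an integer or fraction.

Distribution of the larger of the two numbers rolled: 1 w.p. 1/32, 2 w.p. 3/32, 3 w.p. 5/32, 4 w.p. 7/32, 5 w.p. 1/8, 6 w.p. 1/8, …
E[payout] = (1/32)·1 + (3/32)·2 + (5/32)·3 + (7/32)·4 + (1/8)·5 + (1/8)·6 + (1/8)·7 + (1/8)·8 = 77/16
Expected profit = 77/16 − 6 = -19/16

-19/16 dollars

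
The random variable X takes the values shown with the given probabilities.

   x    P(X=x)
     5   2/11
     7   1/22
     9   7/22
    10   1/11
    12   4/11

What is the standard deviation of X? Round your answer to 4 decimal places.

2.5144

E[X] = 103/11, E[X²] = 94
Var(X) = E[X²] − (E[X])² = 94 − 10609/121 = 765/121
SD(X) = √(765/121) ≈ 2.5144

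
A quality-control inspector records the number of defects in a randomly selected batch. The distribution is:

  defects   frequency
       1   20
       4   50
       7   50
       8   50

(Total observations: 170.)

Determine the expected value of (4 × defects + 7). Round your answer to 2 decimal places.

29.82

Total = 170, so P(defects=1) = 20/170, etc.
E[4x+7] = (2/17)·11 + (5/17)·23 + (5/17)·35 + (5/17)·39
     = 507/17 ≈ 29.82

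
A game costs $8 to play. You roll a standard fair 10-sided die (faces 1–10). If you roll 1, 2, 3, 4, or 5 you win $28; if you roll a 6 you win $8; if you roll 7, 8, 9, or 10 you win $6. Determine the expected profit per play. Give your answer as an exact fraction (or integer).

46/5 dollars

E[payout] = (2/5)·6 + (1/10)·8 + (1/2)·28 = 86/5
Expected profit = 86/5 − 8 = 46/5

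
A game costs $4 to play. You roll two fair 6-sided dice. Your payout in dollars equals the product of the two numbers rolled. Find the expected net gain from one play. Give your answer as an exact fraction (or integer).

Distribution of the product of the two numbers rolled: 1 w.p. 1/36, 2 w.p. 1/18, 3 w.p. 1/18, 4 w.p. 1/12, 5 w.p. 1/18, 6 w.p. 1/9, …
E[payout] = (1/36)·1 + (1/18)·2 + (1/18)·3 + (1/12)·4 + (1/18)·5 + (1/9)·6 + (1/18)·8 + (1/36)·9 + (1/18)·10 + (1/9)·12 + (1/18)·15 + (1/36)·16 + (1/18)·18 + (1/18)·20 + (1/18)·24 + (1/36)·25 + (1/18)·30 + (1/36)·36 = 49/4
Expected profit = 49/4 − 4 = 33/4

33/4 dollars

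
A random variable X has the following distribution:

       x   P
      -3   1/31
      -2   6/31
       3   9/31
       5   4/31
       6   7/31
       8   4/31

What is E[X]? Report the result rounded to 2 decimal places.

3.42

E[X] = (1/31)·(-3) + (6/31)·(-2) + (9/31)·3 + (4/31)·5 + (7/31)·6 + (4/31)·8
     = 106/31 ≈ 3.42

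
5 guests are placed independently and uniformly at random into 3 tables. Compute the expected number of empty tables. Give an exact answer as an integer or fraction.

Let Xⱼ=1 if table j is empty. P(Xⱼ=1) = ((3-1)/3)^5 = 32/243.
By linearity, E[#empty] = 3·32/243 = 32/81.

32/81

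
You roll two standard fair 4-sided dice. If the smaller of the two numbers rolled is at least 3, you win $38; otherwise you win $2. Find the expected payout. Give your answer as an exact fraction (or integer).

$11

E[payout] = (3/4)·2 + (1/4)·38 = 11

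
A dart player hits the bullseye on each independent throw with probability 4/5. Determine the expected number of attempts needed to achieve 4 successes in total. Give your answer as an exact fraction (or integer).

5

By linearity (sum of 4 independent geometric waits), E[trials] = 4/p = 4/(4/5) = 5.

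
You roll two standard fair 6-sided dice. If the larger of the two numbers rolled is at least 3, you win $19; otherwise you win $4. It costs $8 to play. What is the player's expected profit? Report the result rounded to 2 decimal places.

E[payout] = (1/9)·4 + (8/9)·19 = 52/3
Expected profit = 52/3 − 8 = 28/3 ≈ $9.33

$9.33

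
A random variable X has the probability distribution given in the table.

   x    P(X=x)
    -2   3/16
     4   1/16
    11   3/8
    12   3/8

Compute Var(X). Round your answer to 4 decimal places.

28.8750

E[X] = (3/16)·(-2) + (1/16)·4 + (3/8)·11 + (3/8)·12 = 17/2
E[X²] = (3/16)·4 + (1/16)·16 + (3/8)·121 + (3/8)·144 = 809/8
Var(X) = 809/8 − (17/2)² = 231/8 ≈ 28.8750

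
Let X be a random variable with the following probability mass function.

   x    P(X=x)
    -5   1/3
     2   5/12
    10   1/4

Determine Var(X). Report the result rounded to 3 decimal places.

E[X] = (1/3)·(-5) + (5/12)·2 + (1/4)·10 = 5/3
E[X²] = (1/3)·25 + (5/12)·4 + (1/4)·100 = 35
Var(X) = 35 − (5/3)² = 290/9 ≈ 32.222

32.222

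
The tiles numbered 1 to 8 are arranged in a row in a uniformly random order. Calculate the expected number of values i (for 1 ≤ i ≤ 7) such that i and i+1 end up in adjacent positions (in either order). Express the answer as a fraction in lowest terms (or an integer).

7/4

For each i ∈ {1,…,7}, let Xᵢ = 1 if i and i+1 are adjacent. P(Xᵢ=1) = 2·(8−1)!/8! = 2/8.
By linearity, E[ΣXᵢ] = (7)·(2/8) = 7/4.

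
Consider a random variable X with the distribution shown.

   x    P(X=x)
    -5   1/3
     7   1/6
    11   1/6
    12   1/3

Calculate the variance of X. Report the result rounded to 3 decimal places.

56.222

E[X] = (1/3)·(-5) + (1/6)·7 + (1/6)·11 + (1/3)·12 = 16/3
E[X²] = (1/3)·25 + (1/6)·49 + (1/6)·121 + (1/3)·144 = 254/3
Var(X) = 254/3 − (16/3)² = 506/9 ≈ 56.222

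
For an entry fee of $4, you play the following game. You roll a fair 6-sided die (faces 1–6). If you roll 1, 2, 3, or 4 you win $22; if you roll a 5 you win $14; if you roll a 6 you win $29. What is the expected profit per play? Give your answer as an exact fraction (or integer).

107/6 dollars

E[payout] = (1/6)·14 + (2/3)·22 + (1/6)·29 = 131/6
Expected profit = 131/6 − 4 = 107/6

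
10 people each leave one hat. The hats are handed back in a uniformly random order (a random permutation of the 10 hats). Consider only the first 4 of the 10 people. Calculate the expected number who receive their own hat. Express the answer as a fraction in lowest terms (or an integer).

Let Xᵢ = 1 if person i gets their own hat. For each i, P(Xᵢ=1) = 1/10.
By linearity of expectation, E[X₁+…+X_4] = 4·(1/10) = 2/5.

2/5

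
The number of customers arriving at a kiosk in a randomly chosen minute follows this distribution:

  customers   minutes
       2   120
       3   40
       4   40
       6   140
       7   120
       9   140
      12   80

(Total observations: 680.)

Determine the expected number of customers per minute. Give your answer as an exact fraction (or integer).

Total = 680, so P(customers=2) = 120/680, etc.
E[X] = (3/17)·2 + (1/17)·3 + (1/17)·4 + (7/34)·6 + (3/17)·7 + (7/34)·9 + (2/17)·12
     = 13/2

13/2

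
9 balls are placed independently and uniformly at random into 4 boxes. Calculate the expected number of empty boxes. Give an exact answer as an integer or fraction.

19683/65536

Let Xⱼ=1 if box j is empty. P(Xⱼ=1) = ((4-1)/4)^9 = 19683/262144.
By linearity, E[#empty] = 4·19683/262144 = 19683/65536.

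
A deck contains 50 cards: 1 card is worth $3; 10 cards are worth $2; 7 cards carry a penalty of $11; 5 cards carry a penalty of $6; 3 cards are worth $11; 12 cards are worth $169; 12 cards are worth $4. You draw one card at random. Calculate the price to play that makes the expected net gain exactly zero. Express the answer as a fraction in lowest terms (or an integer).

E[payout] = (1/50)·3 + (10/50)·2 + (7/50)·(-11) + (5/50)·(-6) + (3/50)·11 + (12/50)·169 + (12/50)·4 = 81/2
Fair fee = E[payout] = 81/2

81/2 dollars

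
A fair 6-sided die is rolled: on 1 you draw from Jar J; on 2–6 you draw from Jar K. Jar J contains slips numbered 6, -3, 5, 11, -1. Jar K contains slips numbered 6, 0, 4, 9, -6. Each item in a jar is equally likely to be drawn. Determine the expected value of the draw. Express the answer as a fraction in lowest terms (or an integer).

E[X | Jar J] = (6 − 3 + 5 + 11 − 1)/5 = 18/5
E[X | Jar K] = (6 + 0 + 4 + 9 − 6)/5 = 13/5
E[X] = (1/6)·18/5 + (5/6)·13/5 = 83/30

83/30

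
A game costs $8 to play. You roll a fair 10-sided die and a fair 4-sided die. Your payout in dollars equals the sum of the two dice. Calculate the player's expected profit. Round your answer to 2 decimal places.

$0.00

Distribution of the sum of the two dice: 2 w.p. 1/40, 3 w.p. 1/20, 4 w.p. 3/40, 5 w.p. 1/10, 6 w.p. 1/10, 7 w.p. 1/10, …
E[payout] = (1/40)·2 + (1/20)·3 + (3/40)·4 + (1/10)·5 + (1/10)·6 + (1/10)·7 + (1/10)·8 + (1/10)·9 + (1/10)·10 + (1/10)·11 + (3/40)·12 + (1/20)·13 + (1/40)·14 = 8
Expected profit = 8 − 8 = 0 ≈ $0.00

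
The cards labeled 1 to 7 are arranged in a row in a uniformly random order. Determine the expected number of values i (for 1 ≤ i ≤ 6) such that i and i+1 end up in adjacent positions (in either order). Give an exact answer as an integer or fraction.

12/7

For each i ∈ {1,…,6}, let Xᵢ = 1 if i and i+1 are adjacent. P(Xᵢ=1) = 2·(7−1)!/7! = 2/7.
By linearity, E[ΣXᵢ] = (6)·(2/7) = 12/7.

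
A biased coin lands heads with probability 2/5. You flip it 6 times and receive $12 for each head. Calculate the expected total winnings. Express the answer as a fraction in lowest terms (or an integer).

144/5 dollars

E[#heads] = 6·2/5 = 12/5 (linearity over flips).
E[winnings] = 12·12/5 = 144/5.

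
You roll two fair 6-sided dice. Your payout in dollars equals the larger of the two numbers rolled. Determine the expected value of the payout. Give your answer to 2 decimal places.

Distribution of the larger of the two numbers rolled: 1 w.p. 1/36, 2 w.p. 1/12, 3 w.p. 5/36, 4 w.p. 7/36, 5 w.p. 1/4, 6 w.p. 11/36
E[payout] = (1/36)·1 + (1/12)·2 + (5/36)·3 + (7/36)·4 + (1/4)·5 + (11/36)·6 = 161/36
≈ $4.47

$4.47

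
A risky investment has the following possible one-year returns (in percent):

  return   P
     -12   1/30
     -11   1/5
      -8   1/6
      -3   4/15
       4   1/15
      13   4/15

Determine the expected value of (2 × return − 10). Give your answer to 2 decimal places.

E[2x-10] = (1/30)·(-34) + (1/5)·(-32) + (1/6)·(-26) + (4/15)·(-16) + (1/15)·(-2) + (4/15)·16
     = -12 ≈ -12.00

-12.00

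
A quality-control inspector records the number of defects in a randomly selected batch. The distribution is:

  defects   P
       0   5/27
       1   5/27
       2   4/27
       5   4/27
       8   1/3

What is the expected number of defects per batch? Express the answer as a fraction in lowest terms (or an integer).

E[X] = (5/27)·0 + (5/27)·1 + (4/27)·2 + (4/27)·5 + (1/3)·8
     = 35/9

35/9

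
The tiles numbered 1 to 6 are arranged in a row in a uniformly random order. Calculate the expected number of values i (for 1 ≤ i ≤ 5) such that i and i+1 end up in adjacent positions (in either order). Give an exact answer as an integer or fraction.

5/3

For each i ∈ {1,…,5}, let Xᵢ = 1 if i and i+1 are adjacent. P(Xᵢ=1) = 2·(6−1)!/6! = 2/6.
By linearity, E[ΣXᵢ] = (5)·(2/6) = 5/3.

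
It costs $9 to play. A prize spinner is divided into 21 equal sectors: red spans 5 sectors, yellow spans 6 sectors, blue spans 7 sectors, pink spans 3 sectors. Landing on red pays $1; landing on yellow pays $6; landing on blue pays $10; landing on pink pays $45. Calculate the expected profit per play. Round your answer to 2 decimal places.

E[payout] = (5/21)·1 + (6/21)·6 + (7/21)·10 + (3/21)·45 = 82/7
Expected profit = 82/7 − 9 = 19/7 ≈ $2.71

$2.71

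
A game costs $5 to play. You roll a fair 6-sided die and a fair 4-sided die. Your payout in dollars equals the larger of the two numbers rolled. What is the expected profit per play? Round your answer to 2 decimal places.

Distribution of the larger of the two numbers rolled: 1 w.p. 1/24, 2 w.p. 1/8, 3 w.p. 5/24, 4 w.p. 7/24, 5 w.p. 1/6, 6 w.p. 1/6
E[payout] = (1/24)·1 + (1/8)·2 + (5/24)·3 + (7/24)·4 + (1/6)·5 + (1/6)·6 = 47/12
Expected profit = 47/12 − 5 = -13/12 ≈ -$1.08

-$1.08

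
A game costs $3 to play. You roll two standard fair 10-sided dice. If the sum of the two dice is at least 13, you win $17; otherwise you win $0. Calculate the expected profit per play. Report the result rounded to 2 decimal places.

E[payout] = (16/25)·0 + (9/25)·17 = 153/25
Expected profit = 153/25 − 3 = 78/25 ≈ $3.12

$3.12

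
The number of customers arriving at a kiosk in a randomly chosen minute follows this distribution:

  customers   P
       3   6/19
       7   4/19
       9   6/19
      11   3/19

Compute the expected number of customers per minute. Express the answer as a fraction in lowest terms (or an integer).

E[X] = (6/19)·3 + (4/19)·7 + (6/19)·9 + (3/19)·11
     = 7

7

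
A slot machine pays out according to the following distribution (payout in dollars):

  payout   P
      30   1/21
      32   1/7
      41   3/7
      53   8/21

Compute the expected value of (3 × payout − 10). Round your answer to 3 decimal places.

E[3x-10] = (1/21)·80 + (1/7)·86 + (3/7)·113 + (8/21)·149
     = 849/7 ≈ 121.286

121.286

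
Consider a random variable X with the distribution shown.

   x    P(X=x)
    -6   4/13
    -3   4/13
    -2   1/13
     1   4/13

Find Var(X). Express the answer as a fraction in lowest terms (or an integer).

1288/169

E[X] = (4/13)·(-6) + (4/13)·(-3) + (1/13)·(-2) + (4/13)·1 = -34/13
E[X²] = (4/13)·36 + (4/13)·9 + (1/13)·4 + (4/13)·1 = 188/13
Var(X) = 188/13 − (-34/13)² = 1288/169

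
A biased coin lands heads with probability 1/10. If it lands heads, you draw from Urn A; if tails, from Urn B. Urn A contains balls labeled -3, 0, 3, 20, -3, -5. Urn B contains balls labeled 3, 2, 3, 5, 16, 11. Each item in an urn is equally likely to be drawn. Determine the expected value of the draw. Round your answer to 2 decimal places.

E[X | Urn A] = (-3 + 0 + 3 + 20 − 3 − 5)/6 = 2
E[X | Urn B] = (3 + 2 + 3 + 5 + 16 + 11)/6 = 20/3
E[X] = (1/10)·2 + (9/10)·20/3 = 31/5 ≈ 6.20

6.20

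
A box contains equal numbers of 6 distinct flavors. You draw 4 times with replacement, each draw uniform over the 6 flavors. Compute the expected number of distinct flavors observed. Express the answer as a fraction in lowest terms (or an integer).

671/216

Let Xⱼ=1 if type j appears at least once. P(Xⱼ=1) = 1 − ((6−1)/6)^4 = 671/1296.
E[#distinct] = 6·671/1296 = 671/216.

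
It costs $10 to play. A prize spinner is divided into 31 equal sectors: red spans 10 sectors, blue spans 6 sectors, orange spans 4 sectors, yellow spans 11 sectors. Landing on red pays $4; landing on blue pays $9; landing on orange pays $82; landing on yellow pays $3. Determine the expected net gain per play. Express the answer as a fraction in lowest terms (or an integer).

E[payout] = (10/31)·4 + (6/31)·9 + (4/31)·82 + (11/31)·3 = 455/31
Expected profit = 455/31 − 10 = 145/31

145/31 dollars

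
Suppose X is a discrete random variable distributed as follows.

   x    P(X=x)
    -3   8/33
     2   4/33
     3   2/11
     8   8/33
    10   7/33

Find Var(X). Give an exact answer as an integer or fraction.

E[X] = (8/33)·(-3) + (4/33)·2 + (2/11)·3 + (8/33)·8 + (7/33)·10 = 136/33
E[X²] = (8/33)·9 + (4/33)·4 + (2/11)·9 + (8/33)·64 + (7/33)·100 = 1354/33
Var(X) = 1354/33 − (136/33)² = 26186/1089

26186/1089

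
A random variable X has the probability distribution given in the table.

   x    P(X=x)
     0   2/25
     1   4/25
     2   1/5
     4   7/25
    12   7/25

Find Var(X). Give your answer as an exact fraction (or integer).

E[X] = (2/25)·0 + (4/25)·1 + (1/5)·2 + (7/25)·4 + (7/25)·12 = 126/25
E[X²] = (2/25)·0 + (4/25)·1 + (1/5)·4 + (7/25)·16 + (7/25)·144 = 1144/25
Var(X) = 1144/25 − (126/25)² = 12724/625

12724/625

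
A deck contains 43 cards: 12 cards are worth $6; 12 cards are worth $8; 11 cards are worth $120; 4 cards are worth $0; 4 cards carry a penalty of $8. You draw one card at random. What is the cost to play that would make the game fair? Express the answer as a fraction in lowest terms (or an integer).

E[payout] = (12/43)·6 + (12/43)·8 + (11/43)·120 + (4/43)·0 + (4/43)·(-8) = 1456/43
Fair fee = E[payout] = 1456/43

1456/43 dollars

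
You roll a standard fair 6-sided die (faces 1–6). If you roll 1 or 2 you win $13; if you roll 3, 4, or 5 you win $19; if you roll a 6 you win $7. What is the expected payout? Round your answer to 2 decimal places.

E[payout] = (1/6)·7 + (1/3)·13 + (1/2)·19 = 15
≈ $15.00

$15.00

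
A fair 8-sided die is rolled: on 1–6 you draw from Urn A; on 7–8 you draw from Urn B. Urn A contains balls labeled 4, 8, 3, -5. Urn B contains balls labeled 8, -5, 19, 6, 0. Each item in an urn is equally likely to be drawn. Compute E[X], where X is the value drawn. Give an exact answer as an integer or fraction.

131/40

E[X | Urn A] = (4 + 8 + 3 − 5)/4 = 5/2
E[X | Urn B] = (8 − 5 + 19 + 6 + 0)/5 = 28/5
E[X] = (3/4)·5/2 + (1/4)·28/5 = 131/40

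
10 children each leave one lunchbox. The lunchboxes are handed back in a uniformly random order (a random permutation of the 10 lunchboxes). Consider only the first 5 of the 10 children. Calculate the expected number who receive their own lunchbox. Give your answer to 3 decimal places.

0.500

Let Xᵢ = 1 if person i gets their own lunchbox. For each i, P(Xᵢ=1) = 1/10.
By linearity of expectation, E[X₁+…+X_5] = 5·(1/10) = 1/2.
≈ 0.500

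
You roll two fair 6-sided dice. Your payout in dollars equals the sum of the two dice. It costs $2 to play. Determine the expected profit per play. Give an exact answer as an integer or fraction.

$5

Distribution of the sum of the two dice: 2 w.p. 1/36, 3 w.p. 1/18, 4 w.p. 1/12, 5 w.p. 1/9, 6 w.p. 5/36, 7 w.p. 1/6, …
E[payout] = (1/36)·2 + (1/18)·3 + (1/12)·4 + (1/9)·5 + (5/36)·6 + (1/6)·7 + (5/36)·8 + (1/9)·9 + (1/12)·10 + (1/18)·11 + (1/36)·12 = 7
Expected profit = 7 − 2 = 5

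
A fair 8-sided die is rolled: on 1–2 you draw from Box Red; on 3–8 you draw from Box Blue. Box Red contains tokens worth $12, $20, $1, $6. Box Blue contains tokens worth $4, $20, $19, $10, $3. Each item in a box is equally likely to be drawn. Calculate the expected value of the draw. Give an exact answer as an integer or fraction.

E[X | Box Red] = (12 + 20 + 1 + 6)/4 = 39/4
E[X | Box Blue] = (4 + 20 + 19 + 10 + 3)/5 = 56/5
E[X] = (1/4)·39/4 + (3/4)·56/5 = 867/80

867/80 dollars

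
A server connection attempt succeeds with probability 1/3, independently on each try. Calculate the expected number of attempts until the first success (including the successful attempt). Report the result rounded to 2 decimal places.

For a geometric distribution, E[trials] = 1/p = 1/(1/3) = 3.
≈ 3.00

3.00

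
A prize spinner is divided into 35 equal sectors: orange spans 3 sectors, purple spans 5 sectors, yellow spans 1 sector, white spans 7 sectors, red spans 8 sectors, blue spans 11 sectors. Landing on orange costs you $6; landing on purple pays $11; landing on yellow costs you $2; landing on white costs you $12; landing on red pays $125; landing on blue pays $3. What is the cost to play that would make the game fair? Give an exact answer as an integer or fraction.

984/35 dollars

E[payout] = (3/35)·(-6) + (5/35)·11 + (1/35)·(-2) + (7/35)·(-12) + (8/35)·125 + (11/35)·3 = 984/35
Fair fee = E[payout] = 984/35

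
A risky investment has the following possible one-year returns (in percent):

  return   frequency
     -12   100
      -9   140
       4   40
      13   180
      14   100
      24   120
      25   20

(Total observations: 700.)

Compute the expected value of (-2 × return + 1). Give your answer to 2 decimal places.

Total = 700, so P(return=-12) = 100/700, etc.
E[-2x+1] = (1/7)·25 + (1/5)·19 + (2/35)·(-7) + (9/35)·(-25) + (1/7)·(-27) + (6/35)·(-47) + (1/35)·(-49)
     = -447/35 ≈ -12.77

-12.77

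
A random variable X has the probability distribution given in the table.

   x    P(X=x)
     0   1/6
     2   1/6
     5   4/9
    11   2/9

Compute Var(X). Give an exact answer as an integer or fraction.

41/3

E[X] = (1/6)·0 + (1/6)·2 + (4/9)·5 + (2/9)·11 = 5
E[X²] = (1/6)·0 + (1/6)·4 + (4/9)·25 + (2/9)·121 = 116/3
Var(X) = 116/3 − (5)² = 41/3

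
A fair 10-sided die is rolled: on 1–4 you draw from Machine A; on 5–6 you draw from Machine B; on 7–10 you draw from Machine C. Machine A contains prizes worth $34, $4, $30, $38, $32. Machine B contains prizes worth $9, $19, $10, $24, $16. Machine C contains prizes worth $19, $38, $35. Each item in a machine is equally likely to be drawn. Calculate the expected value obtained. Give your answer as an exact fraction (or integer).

1982/75 dollars

E[X | Machine A] = (34 + 4 + 30 + 38 + 32)/5 = 138/5
E[X | Machine B] = (9 + 19 + 10 + 24 + 16)/5 = 78/5
E[X | Machine C] = (19 + 38 + 35)/3 = 92/3
E[X] = (2/5)·138/5 + (1/5)·78/5 + (2/5)·92/3 = 1982/75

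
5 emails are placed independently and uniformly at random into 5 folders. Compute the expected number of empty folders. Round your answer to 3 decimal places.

Let Xⱼ=1 if folder j is empty. P(Xⱼ=1) = ((5-1)/5)^5 = 1024/3125.
By linearity, E[#empty] = 5·1024/3125 = 1024/625.
≈ 1.638

1.638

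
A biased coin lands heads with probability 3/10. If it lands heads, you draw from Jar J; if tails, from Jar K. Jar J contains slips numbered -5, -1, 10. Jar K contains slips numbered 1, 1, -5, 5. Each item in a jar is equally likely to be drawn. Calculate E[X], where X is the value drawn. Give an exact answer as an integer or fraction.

E[X | Jar J] = (-5 − 1 + 10)/3 = 4/3
E[X | Jar K] = (1 + 1 − 5 + 5)/4 = 1/2
E[X] = (3/10)·4/3 + (7/10)·1/2 = 3/4

3/4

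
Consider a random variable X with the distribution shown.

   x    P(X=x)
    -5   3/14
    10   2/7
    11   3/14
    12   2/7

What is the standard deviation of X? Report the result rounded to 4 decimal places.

6.6086

E[X] = 53/7, E[X²] = 101
Var(X) = E[X²] − (E[X])² = 101 − 2809/49 = 2140/49
SD(X) = √(2140/49) ≈ 6.6086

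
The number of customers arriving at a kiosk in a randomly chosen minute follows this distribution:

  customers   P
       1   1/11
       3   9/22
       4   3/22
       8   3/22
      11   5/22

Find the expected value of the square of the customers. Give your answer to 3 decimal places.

42.182

E[X²] = (1/11)·1 + (9/22)·9 + (3/22)·16 + (3/22)·64 + (5/22)·121
     = 464/11 ≈ 42.182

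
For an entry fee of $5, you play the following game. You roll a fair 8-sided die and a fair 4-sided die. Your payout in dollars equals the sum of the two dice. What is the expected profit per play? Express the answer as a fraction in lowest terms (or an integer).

$2

Distribution of the sum of the two dice: 2 w.p. 1/32, 3 w.p. 1/16, 4 w.p. 3/32, 5 w.p. 1/8, 6 w.p. 1/8, 7 w.p. 1/8, …
E[payout] = (1/32)·2 + (1/16)·3 + (3/32)·4 + (1/8)·5 + (1/8)·6 + (1/8)·7 + (1/8)·8 + (1/8)·9 + (3/32)·10 + (1/16)·11 + (1/32)·12 = 7
Expected profit = 7 − 5 = 2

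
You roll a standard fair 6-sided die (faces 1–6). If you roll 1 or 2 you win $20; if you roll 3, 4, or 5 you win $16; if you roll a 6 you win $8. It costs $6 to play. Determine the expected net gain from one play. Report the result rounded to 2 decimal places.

$10.00

E[payout] = (1/6)·8 + (1/2)·16 + (1/3)·20 = 16
Expected profit = 16 − 6 = 10 ≈ $10.00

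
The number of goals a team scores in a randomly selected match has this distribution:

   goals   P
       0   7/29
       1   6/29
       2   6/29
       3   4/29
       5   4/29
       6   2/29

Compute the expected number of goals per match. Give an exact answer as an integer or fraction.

62/29

E[X] = (7/29)·0 + (6/29)·1 + (6/29)·2 + (4/29)·3 + (4/29)·5 + (2/29)·6
     = 62/29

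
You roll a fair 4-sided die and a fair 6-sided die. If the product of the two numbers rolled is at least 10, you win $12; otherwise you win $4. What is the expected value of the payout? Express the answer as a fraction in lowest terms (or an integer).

E[payout] = (5/8)·4 + (3/8)·12 = 7

$7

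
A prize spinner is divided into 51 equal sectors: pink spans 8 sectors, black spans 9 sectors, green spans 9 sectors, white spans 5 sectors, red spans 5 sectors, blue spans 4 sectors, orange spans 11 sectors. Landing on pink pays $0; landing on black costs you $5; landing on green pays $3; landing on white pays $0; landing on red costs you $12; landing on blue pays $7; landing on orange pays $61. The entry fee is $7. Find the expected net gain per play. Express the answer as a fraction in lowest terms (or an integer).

88/17 dollars

E[payout] = (8/51)·0 + (9/51)·(-5) + (9/51)·3 + (5/51)·0 + (5/51)·(-12) + (4/51)·7 + (11/51)·61 = 207/17
Expected profit = 207/17 − 7 = 88/17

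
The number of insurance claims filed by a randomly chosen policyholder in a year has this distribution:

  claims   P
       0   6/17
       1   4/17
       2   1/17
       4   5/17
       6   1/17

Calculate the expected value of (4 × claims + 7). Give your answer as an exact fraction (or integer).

E[4x+7] = (6/17)·7 + (4/17)·11 + (1/17)·15 + (5/17)·23 + (1/17)·31
     = 247/17

247/17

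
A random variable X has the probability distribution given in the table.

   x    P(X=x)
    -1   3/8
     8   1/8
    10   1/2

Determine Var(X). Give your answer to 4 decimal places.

26.7344

E[X] = (3/8)·(-1) + (1/8)·8 + (1/2)·10 = 45/8
E[X²] = (3/8)·1 + (1/8)·64 + (1/2)·100 = 467/8
Var(X) = 467/8 − (45/8)² = 1711/64 ≈ 26.7344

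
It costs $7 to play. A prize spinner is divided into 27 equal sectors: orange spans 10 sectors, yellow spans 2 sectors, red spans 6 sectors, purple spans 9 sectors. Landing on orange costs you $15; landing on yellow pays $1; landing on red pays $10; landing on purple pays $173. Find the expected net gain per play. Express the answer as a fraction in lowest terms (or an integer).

E[payout] = (10/27)·(-15) + (2/27)·1 + (6/27)·10 + (9/27)·173 = 1469/27
Expected profit = 1469/27 − 7 = 1280/27

1280/27 dollars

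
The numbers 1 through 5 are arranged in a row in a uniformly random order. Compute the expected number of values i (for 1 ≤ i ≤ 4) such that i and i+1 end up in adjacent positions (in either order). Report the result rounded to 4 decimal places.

For each i ∈ {1,…,4}, let Xᵢ = 1 if i and i+1 are adjacent. P(Xᵢ=1) = 2·(5−1)!/5! = 2/5.
By linearity, E[ΣXᵢ] = (4)·(2/5) = 8/5.
≈ 1.6000

1.6000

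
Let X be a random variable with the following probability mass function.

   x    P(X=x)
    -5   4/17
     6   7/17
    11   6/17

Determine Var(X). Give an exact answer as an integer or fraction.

E[X] = (4/17)·(-5) + (7/17)·6 + (6/17)·11 = 88/17
E[X²] = (4/17)·25 + (7/17)·36 + (6/17)·121 = 1078/17
Var(X) = 1078/17 − (88/17)² = 10582/289

10582/289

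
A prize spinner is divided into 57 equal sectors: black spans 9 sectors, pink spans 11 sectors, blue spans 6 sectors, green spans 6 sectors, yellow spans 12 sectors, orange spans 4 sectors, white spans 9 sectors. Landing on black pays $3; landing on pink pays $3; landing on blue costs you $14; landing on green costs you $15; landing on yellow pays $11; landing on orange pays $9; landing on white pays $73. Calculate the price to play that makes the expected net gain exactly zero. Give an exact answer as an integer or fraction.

E[payout] = (9/57)·3 + (11/57)·3 + (6/57)·(-14) + (6/57)·(-15) + (12/57)·11 + (4/57)·9 + (9/57)·73 = 237/19
Fair fee = E[payout] = 237/19

237/19 dollars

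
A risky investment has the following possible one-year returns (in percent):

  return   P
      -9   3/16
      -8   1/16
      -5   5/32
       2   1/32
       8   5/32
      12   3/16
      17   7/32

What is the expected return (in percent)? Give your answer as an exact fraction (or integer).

E[X] = (3/16)·(-9) + (1/16)·(-8) + (5/32)·(-5) + (1/32)·2 + (5/32)·8 + (3/16)·12 + (7/32)·17
     = 69/16

69/16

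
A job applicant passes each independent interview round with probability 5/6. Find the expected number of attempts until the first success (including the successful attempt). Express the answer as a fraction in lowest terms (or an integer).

For a geometric distribution, E[trials] = 1/p = 1/(5/6) = 6/5.

6/5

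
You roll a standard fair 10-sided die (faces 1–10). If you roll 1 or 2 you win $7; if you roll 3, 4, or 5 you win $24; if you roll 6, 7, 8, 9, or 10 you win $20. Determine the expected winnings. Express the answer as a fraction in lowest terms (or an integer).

E[payout] = (1/5)·7 + (1/2)·20 + (3/10)·24 = 93/5

93/5 dollars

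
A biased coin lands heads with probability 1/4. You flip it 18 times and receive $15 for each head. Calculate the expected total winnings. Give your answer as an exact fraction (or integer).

135/2 dollars

E[#heads] = 18·1/4 = 9/2 (linearity over flips).
E[winnings] = 15·9/2 = 135/2.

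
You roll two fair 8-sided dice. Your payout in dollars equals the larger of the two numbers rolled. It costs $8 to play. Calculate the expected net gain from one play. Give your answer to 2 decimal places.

Distribution of the larger of the two numbers rolled: 1 w.p. 1/64, 2 w.p. 3/64, 3 w.p. 5/64, 4 w.p. 7/64, 5 w.p. 9/64, 6 w.p. 11/64, …
E[payout] = (1/64)·1 + (3/64)·2 + (5/64)·3 + (7/64)·4 + (9/64)·5 + (11/64)·6 + (13/64)·7 + (15/64)·8 = 93/16
Expected profit = 93/16 − 8 = -35/16 ≈ -$2.19

-$2.19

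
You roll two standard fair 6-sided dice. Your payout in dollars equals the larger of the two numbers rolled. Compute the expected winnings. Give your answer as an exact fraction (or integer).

161/36 dollars

Distribution of the larger of the two numbers rolled: 1 w.p. 1/36, 2 w.p. 1/12, 3 w.p. 5/36, 4 w.p. 7/36, 5 w.p. 1/4, 6 w.p. 11/36
E[payout] = (1/36)·1 + (1/12)·2 + (5/36)·3 + (7/36)·4 + (1/4)·5 + (11/36)·6 = 161/36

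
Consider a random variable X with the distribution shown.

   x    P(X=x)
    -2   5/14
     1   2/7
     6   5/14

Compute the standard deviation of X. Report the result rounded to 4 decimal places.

E[X] = 12/7, E[X²] = 102/7
Var(X) = E[X²] − (E[X])² = 102/7 − 144/49 = 570/49
SD(X) = √(570/49) ≈ 3.4107

3.4107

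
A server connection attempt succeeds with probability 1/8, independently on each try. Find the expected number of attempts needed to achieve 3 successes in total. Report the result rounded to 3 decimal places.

By linearity (sum of 3 independent geometric waits), E[trials] = 3/p = 3/(1/8) = 24.
≈ 24.000

24.000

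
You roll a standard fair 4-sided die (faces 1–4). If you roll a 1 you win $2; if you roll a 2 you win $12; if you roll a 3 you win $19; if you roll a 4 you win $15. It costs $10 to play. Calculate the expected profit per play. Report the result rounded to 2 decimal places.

E[payout] = (1/4)·2 + (1/4)·12 + (1/4)·15 + (1/4)·19 = 12
Expected profit = 12 − 10 = 2 ≈ $2.00

$2.00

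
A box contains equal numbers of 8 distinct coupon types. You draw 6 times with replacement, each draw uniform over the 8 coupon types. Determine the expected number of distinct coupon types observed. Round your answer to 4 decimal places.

Let Xⱼ=1 if type j appears at least once. P(Xⱼ=1) = 1 − ((8−1)/8)^6 = 144495/262144.
E[#distinct] = 8·144495/262144 = 144495/32768.
≈ 4.4096

4.4096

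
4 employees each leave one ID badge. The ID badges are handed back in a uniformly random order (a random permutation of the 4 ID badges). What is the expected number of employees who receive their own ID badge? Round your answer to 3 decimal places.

Let Xᵢ = 1 if person i gets their own ID badge. For each i, P(Xᵢ=1) = 1/4.
By linearity of expectation, E[X₁+…+X_4] = 4·(1/4) = 1.
≈ 1.000

1.000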